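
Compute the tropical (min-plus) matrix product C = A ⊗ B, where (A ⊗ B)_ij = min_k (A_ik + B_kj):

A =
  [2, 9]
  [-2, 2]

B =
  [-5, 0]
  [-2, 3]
A ⊗ B =
  [-3, 2]
  [-7, -2]

Apply the min-plus product entry-by-entry:
  C[0][0] = min over k of (A[0][0] + B[0][0] = 2 + -5 = -3, A[0][1] + B[1][0] = 9 + -2 = 7) = -3 (attained at k = 0)
  C[0][1] = min over k of (A[0][0] + B[0][1] = 2 + 0 = 2, A[0][1] + B[1][1] = 9 + 3 = 12) = 2 (attained at k = 0)
  C[1][0] = min over k of (A[1][0] + B[0][0] = -2 + -5 = -7, A[1][1] + B[1][0] = 2 + -2 = 0) = -7 (attained at k = 0)
  C[1][1] = min over k of (A[1][0] + B[0][1] = -2 + 0 = -2, A[1][1] + B[1][1] = 2 + 3 = 5) = -2 (attained at k = 0)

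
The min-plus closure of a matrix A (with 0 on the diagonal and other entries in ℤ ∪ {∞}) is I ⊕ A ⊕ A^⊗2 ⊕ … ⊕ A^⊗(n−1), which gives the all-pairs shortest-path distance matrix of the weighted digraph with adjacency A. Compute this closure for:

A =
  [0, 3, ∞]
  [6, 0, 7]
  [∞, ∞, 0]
Closure =
  [0, 3, 10]
  [6, 0, 7]
  [∞, ∞, 0]

This is the Floyd-Warshall all-pairs shortest-path computation. For each intermediate vertex k = 0, 1, …, 2, update dist[i][j] ← min(dist[i][j], dist[i][k] + dist[k][j]). The final matrix gives, for each (i, j), the minimum total weight of any directed path from i to j (possibly empty when i = j).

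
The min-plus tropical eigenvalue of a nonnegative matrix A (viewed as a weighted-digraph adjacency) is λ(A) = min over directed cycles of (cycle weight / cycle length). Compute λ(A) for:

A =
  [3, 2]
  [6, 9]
λ(A) = 3

Enumerate directed cycles and compute their means (weight / length). Sample:
  cycle 0 → 0: weight = 3, length = 1, mean = 3/1 ≈ 3.000
  cycle 1 → 1: weight = 9, length = 1, mean = 9/1 ≈ 9.000
  cycle 0 → 1 → 0: weight = 8, length = 2, mean = 8/2 ≈ 4.000
  cycle 1 → 0 → 1: weight = 8, length = 2, mean = 8/2 ≈ 4.000
Minimum mean = 3.000, attained e.g. along the cycle 0 → 0 with weight 3 and length 1. So λ(A) = 3/1 = 3.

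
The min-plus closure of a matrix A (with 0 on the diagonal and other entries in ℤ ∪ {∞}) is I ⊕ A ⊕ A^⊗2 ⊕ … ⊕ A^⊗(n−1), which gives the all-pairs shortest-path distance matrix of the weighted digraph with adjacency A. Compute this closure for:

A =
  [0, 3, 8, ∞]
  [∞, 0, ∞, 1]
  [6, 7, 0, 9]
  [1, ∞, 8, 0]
Closure =
  [0, 3, 8, 4]
  [2, 0, 9, 1]
  [6, 7, 0, 8]
  [1, 4, 8, 0]

This is the Floyd-Warshall all-pairs shortest-path computation. For each intermediate vertex k = 0, 1, …, 3, update dist[i][j] ← min(dist[i][j], dist[i][k] + dist[k][j]). The final matrix gives, for each (i, j), the minimum total weight of any directed path from i to j (possibly empty when i = j).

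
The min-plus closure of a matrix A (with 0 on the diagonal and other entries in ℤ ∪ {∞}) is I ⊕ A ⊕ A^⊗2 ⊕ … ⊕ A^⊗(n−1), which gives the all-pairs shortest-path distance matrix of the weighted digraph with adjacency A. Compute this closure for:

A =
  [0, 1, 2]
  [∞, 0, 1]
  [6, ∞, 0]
Closure =
  [0, 1, 2]
  [7, 0, 1]
  [6, 7, 0]

This is the Floyd-Warshall all-pairs shortest-path computation. For each intermediate vertex k = 0, 1, …, 2, update dist[i][j] ← min(dist[i][j], dist[i][k] + dist[k][j]). The final matrix gives, for each (i, j), the minimum total weight of any directed path from i to j (possibly empty when i = j).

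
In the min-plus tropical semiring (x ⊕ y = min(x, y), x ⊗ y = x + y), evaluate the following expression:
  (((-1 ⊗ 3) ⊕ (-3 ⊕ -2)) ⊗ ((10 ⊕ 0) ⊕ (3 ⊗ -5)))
(((-1 ⊗ 3) ⊕ (-3 ⊕ -2)) ⊗ ((10 ⊕ 0) ⊕ (3 ⊗ -5))) = -5

Expand innermost to outermost. Recall ⊕ takes the minimum of its arguments and ⊗ takes their sum. Working out the expression (((-1 ⊗ 3) ⊕ (-3 ⊕ -2)) ⊗ ((10 ⊕ 0) ⊕ (3 ⊗ -5))) gives -5.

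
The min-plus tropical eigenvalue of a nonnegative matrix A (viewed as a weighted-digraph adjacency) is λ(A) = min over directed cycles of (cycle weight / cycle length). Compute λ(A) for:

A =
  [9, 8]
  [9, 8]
λ(A) = 8

Enumerate directed cycles and compute their means (weight / length). Sample:
  cycle 0 → 0: weight = 9, length = 1, mean = 9/1 ≈ 9.000
  cycle 1 → 1: weight = 8, length = 1, mean = 8/1 ≈ 8.000
  cycle 0 → 1 → 0: weight = 17, length = 2, mean = 17/2 ≈ 8.500
  cycle 1 → 0 → 1: weight = 17, length = 2, mean = 17/2 ≈ 8.500
Minimum mean = 8.000, attained e.g. along the cycle 1 → 1 with weight 8 and length 1. So λ(A) = 8/1 = 8.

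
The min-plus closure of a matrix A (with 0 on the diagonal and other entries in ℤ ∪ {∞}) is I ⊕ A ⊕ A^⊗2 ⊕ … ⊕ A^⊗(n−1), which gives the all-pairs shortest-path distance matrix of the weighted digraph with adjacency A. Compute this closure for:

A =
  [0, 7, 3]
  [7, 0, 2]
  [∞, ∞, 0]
Closure =
  [0, 7, 3]
  [7, 0, 2]
  [∞, ∞, 0]

This is the Floyd-Warshall all-pairs shortest-path computation. For each intermediate vertex k = 0, 1, …, 2, update dist[i][j] ← min(dist[i][j], dist[i][k] + dist[k][j]). The final matrix gives, for each (i, j), the minimum total weight of any directed path from i to j (possibly empty when i = j).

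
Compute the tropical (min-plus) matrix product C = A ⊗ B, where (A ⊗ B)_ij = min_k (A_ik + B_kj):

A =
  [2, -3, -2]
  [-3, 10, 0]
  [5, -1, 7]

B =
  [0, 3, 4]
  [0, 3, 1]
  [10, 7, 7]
A ⊗ B =
  [-3, 0, -2]
  [-3, 0, 1]
  [-1, 2, 0]

Apply the min-plus product entry-by-entry:
  C[0][0] = min over k of (A[0][0] + B[0][0] = 2 + 0 = 2, A[0][1] + B[1][0] = -3 + 0 = -3, A[0][2] + B[2][0] = -2 + 10 = 8) = -3 (attained at k = 1)
  C[0][1] = min over k of (A[0][0] + B[0][1] = 2 + 3 = 5, A[0][1] + B[1][1] = -3 + 3 = 0, A[0][2] + B[2][1] = -2 + 7 = 5) = 0 (attained at k = 1)
  C[0][2] = min over k of (A[0][0] + B[0][2] = 2 + 4 = 6, A[0][1] + B[1][2] = -3 + 1 = -2, A[0][2] + B[2][2] = -2 + 7 = 5) = -2 (attained at k = 1)
  C[1][0] = min over k of (A[1][0] + B[0][0] = -3 + 0 = -3, A[1][1] + B[1][0] = 10 + 0 = 10, A[1][2] + B[2][0] = 0 + 10 = 10) = -3 (attained at k = 0)
  C[1][1] = min over k of (A[1][0] + B[0][1] = -3 + 3 = 0, A[1][1] + B[1][1] = 10 + 3 = 13, A[1][2] + B[2][1] = 0 + 7 = 7) = 0 (attained at k = 0)
  C[1][2] = min over k of (A[1][0] + B[0][2] = -3 + 4 = 1, A[1][1] + B[1][2] = 10 + 1 = 11, A[1][2] + B[2][2] = 0 + 7 = 7) = 1 (attained at k = 0)
  C[2][0] = min over k of (A[2][0] + B[0][0] = 5 + 0 = 5, A[2][1] + B[1][0] = -1 + 0 = -1, A[2][2] + B[2][0] = 7 + 10 = 17) = -1 (attained at k = 1)
  C[2][1] = min over k of (A[2][0] + B[0][1] = 5 + 3 = 8, A[2][1] + B[1][1] = -1 + 3 = 2, A[2][2] + B[2][1] = 7 + 7 = 14) = 2 (attained at k = 1)
  C[2][2] = min over k of (A[2][0] + B[0][2] = 5 + 4 = 9, A[2][1] + B[1][2] = -1 + 1 = 0, A[2][2] + B[2][2] = 7 + 7 = 14) = 0 (attained at k = 1)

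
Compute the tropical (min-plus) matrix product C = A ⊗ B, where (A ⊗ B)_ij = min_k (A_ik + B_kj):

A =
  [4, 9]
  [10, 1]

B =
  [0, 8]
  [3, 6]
A ⊗ B =
  [4, 12]
  [4, 7]

Apply the min-plus product entry-by-entry:
  C[0][0] = min over k of (A[0][0] + B[0][0] = 4 + 0 = 4, A[0][1] + B[1][0] = 9 + 3 = 12) = 4 (attained at k = 0)
  C[0][1] = min over k of (A[0][0] + B[0][1] = 4 + 8 = 12, A[0][1] + B[1][1] = 9 + 6 = 15) = 12 (attained at k = 0)
  C[1][0] = min over k of (A[1][0] + B[0][0] = 10 + 0 = 10, A[1][1] + B[1][0] = 1 + 3 = 4) = 4 (attained at k = 1)
  C[1][1] = min over k of (A[1][0] + B[0][1] = 10 + 8 = 18, A[1][1] + B[1][1] = 1 + 6 = 7) = 7 (attained at k = 1)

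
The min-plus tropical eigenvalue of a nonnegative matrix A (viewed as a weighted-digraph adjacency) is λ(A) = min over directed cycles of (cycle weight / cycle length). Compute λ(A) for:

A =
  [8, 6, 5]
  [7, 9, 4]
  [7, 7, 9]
λ(A) = 11/2

Enumerate directed cycles and compute their means (weight / length). Sample:
  cycle 0 → 0: weight = 8, length = 1, mean = 8/1 ≈ 8.000
  cycle 1 → 1: weight = 9, length = 1, mean = 9/1 ≈ 9.000
  cycle 2 → 2: weight = 9, length = 1, mean = 9/1 ≈ 9.000
  cycle 0 → 1 → 0: weight = 13, length = 2, mean = 13/2 ≈ 6.500
  cycle 0 → 2 → 0: weight = 12, length = 2, mean = 12/2 ≈ 6.000
  cycle 1 → 0 → 1: weight = 13, length = 2, mean = 13/2 ≈ 6.500
Minimum mean = 5.500, attained e.g. along the cycle 1 → 2 → 1 with weight 11 and length 2. So λ(A) = 11/2 = 11/2.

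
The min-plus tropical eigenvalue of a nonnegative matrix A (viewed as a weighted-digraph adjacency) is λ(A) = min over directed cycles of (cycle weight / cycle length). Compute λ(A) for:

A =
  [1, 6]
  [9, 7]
λ(A) = 1

Enumerate directed cycles and compute their means (weight / length). Sample:
  cycle 0 → 0: weight = 1, length = 1, mean = 1/1 ≈ 1.000
  cycle 1 → 1: weight = 7, length = 1, mean = 7/1 ≈ 7.000
  cycle 0 → 1 → 0: weight = 15, length = 2, mean = 15/2 ≈ 7.500
  cycle 1 → 0 → 1: weight = 15, length = 2, mean = 15/2 ≈ 7.500
Minimum mean = 1.000, attained e.g. along the cycle 0 → 0 with weight 1 and length 1. So λ(A) = 1/1 = 1.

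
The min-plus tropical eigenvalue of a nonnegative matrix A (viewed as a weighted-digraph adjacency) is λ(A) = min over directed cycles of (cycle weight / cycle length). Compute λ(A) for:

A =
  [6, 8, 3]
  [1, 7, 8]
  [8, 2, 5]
λ(A) = 2

Enumerate directed cycles and compute their means (weight / length). Sample:
  cycle 0 → 0: weight = 6, length = 1, mean = 6/1 ≈ 6.000
  cycle 1 → 1: weight = 7, length = 1, mean = 7/1 ≈ 7.000
  cycle 2 → 2: weight = 5, length = 1, mean = 5/1 ≈ 5.000
  cycle 0 → 1 → 0: weight = 9, length = 2, mean = 9/2 ≈ 4.500
  cycle 0 → 2 → 0: weight = 11, length = 2, mean = 11/2 ≈ 5.500
  cycle 1 → 0 → 1: weight = 9, length = 2, mean = 9/2 ≈ 4.500
Minimum mean = 2.000, attained e.g. along the cycle 0 → 2 → 1 → 0 with weight 6 and length 3. So λ(A) = 6/3 = 2.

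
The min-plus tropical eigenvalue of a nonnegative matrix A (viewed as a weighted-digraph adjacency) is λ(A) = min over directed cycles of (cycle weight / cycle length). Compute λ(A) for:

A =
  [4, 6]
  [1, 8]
λ(A) = 7/2

Enumerate directed cycles and compute their means (weight / length). Sample:
  cycle 0 → 0: weight = 4, length = 1, mean = 4/1 ≈ 4.000
  cycle 1 → 1: weight = 8, length = 1, mean = 8/1 ≈ 8.000
  cycle 0 → 1 → 0: weight = 7, length = 2, mean = 7/2 ≈ 3.500
  cycle 1 → 0 → 1: weight = 7, length = 2, mean = 7/2 ≈ 3.500
Minimum mean = 3.500, attained e.g. along the cycle 0 → 1 → 0 with weight 7 and length 2. So λ(A) = 7/2 = 7/2.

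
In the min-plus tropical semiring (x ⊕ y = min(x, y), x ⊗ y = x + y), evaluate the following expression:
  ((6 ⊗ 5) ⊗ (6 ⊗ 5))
((6 ⊗ 5) ⊗ (6 ⊗ 5)) = 22

Expand innermost to outermost. Recall ⊕ takes the minimum of its arguments and ⊗ takes their sum. Working out the expression ((6 ⊗ 5) ⊗ (6 ⊗ 5)) gives 22.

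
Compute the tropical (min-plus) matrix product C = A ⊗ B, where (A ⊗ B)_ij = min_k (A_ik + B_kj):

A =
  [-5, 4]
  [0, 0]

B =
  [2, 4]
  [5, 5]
A ⊗ B =
  [-3, -1]
  [2, 4]

Apply the min-plus product entry-by-entry:
  C[0][0] = min over k of (A[0][0] + B[0][0] = -5 + 2 = -3, A[0][1] + B[1][0] = 4 + 5 = 9) = -3 (attained at k = 0)
  C[0][1] = min over k of (A[0][0] + B[0][1] = -5 + 4 = -1, A[0][1] + B[1][1] = 4 + 5 = 9) = -1 (attained at k = 0)
  C[1][0] = min over k of (A[1][0] + B[0][0] = 0 + 2 = 2, A[1][1] + B[1][0] = 0 + 5 = 5) = 2 (attained at k = 0)
  C[1][1] = min over k of (A[1][0] + B[0][1] = 0 + 4 = 4, A[1][1] + B[1][1] = 0 + 5 = 5) = 4 (attained at k = 0)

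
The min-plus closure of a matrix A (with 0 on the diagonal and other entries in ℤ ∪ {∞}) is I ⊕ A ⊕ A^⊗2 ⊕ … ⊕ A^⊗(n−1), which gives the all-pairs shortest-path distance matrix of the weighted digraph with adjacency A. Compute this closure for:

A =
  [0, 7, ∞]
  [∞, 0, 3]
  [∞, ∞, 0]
Closure =
  [0, 7, 10]
  [∞, 0, 3]
  [∞, ∞, 0]

This is the Floyd-Warshall all-pairs shortest-path computation. For each intermediate vertex k = 0, 1, …, 2, update dist[i][j] ← min(dist[i][j], dist[i][k] + dist[k][j]). The final matrix gives, for each (i, j), the minimum total weight of any directed path from i to j (possibly empty when i = j).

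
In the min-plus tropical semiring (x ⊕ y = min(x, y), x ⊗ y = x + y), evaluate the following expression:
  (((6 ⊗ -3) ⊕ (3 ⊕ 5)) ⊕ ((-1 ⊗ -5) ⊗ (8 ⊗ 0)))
(((6 ⊗ -3) ⊕ (3 ⊕ 5)) ⊕ ((-1 ⊗ -5) ⊗ (8 ⊗ 0))) = 2

Expand innermost to outermost. Recall ⊕ takes the minimum of its arguments and ⊗ takes their sum. Working out the expression (((6 ⊗ -3) ⊕ (3 ⊕ 5)) ⊕ ((-1 ⊗ -5) ⊗ (8 ⊗ 0))) gives 2.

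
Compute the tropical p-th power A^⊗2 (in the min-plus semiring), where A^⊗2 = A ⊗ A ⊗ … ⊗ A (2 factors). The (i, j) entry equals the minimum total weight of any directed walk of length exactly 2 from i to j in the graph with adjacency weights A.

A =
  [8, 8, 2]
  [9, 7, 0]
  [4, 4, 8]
A^⊗2 =
  [6, 6, 8]
  [4, 4, 7]
  [12, 11, 4]

Each entry (A^⊗2)_ij equals the minimum over all length-2 walks i = v_0 → v_1 → … → v_2 = j of Σ_t A[v_t][v_{t+1}]. For example, for (i, j) = (0, 2) we minimise over 3 possible intermediate vertex sequences; the minimum is 8, attained along the walk 0 → 1 → 2.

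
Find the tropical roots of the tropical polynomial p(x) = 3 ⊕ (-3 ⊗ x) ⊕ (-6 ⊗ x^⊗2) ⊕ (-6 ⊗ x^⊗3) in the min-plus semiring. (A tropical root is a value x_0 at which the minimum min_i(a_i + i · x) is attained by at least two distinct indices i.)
Roots: {0, 3, 6}

Each tropical root is a break point of the lower envelope of the lines y = a_i + i · x (there are 4 lines, with slopes 0, 1, ..., 3). Only the lines that attain the minimum somewhere contribute to roots; other lines are dominated. Here the surviving (envelope) indices are i = 3, i = 2, i = 1, i = 0.
Intersections between consecutive envelope lines give the roots: for adjacent envelope indices i < j the intersection is x = (a_i − a_j) / (j − i). Reading off the sorted break points: {0, 3, 6}.
Verification: at each break x_0, at least two indices attain the minimum of min_i(a_i + i · x_0).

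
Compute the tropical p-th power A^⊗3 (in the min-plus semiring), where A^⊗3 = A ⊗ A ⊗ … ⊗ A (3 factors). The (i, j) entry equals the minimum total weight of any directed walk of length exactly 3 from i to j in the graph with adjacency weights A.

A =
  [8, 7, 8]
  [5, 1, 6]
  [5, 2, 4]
A^⊗3 =
  [13, 9, 14]
  [7, 3, 8]
  [8, 4, 9]

Each entry (A^⊗3)_ij equals the minimum over all length-3 walks i = v_0 → v_1 → … → v_3 = j of Σ_t A[v_t][v_{t+1}]. For example, for (i, j) = (0, 2) we minimise over 9 possible intermediate vertex sequences; the minimum is 14, attained along the walk 0 → 1 → 1 → 2.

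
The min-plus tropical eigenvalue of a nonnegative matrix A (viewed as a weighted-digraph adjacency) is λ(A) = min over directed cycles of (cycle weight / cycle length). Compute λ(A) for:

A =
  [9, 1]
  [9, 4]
λ(A) = 4

Enumerate directed cycles and compute their means (weight / length). Sample:
  cycle 0 → 0: weight = 9, length = 1, mean = 9/1 ≈ 9.000
  cycle 1 → 1: weight = 4, length = 1, mean = 4/1 ≈ 4.000
  cycle 0 → 1 → 0: weight = 10, length = 2, mean = 10/2 ≈ 5.000
  cycle 1 → 0 → 1: weight = 10, length = 2, mean = 10/2 ≈ 5.000
Minimum mean = 4.000, attained e.g. along the cycle 1 → 1 with weight 4 and length 1. So λ(A) = 4/1 = 4.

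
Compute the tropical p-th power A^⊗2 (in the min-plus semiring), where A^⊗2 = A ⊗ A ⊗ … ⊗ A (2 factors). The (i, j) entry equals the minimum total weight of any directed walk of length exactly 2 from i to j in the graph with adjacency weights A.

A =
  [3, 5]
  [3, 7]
A^⊗2 =
  [6, 8]
  [6, 8]

Each entry (A^⊗2)_ij equals the minimum over all length-2 walks i = v_0 → v_1 → … → v_2 = j of Σ_t A[v_t][v_{t+1}]. For example, for (i, j) = (0, 1) we minimise over 2 possible intermediate vertex sequences; the minimum is 8, attained along the walk 0 → 0 → 1.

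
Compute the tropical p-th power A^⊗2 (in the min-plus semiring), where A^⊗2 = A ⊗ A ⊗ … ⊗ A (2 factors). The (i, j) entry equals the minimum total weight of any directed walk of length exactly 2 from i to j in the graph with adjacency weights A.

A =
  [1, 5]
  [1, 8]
A^⊗2 =
  [2, 6]
  [2, 6]

Each entry (A^⊗2)_ij equals the minimum over all length-2 walks i = v_0 → v_1 → … → v_2 = j of Σ_t A[v_t][v_{t+1}]. For example, for (i, j) = (0, 1) we minimise over 2 possible intermediate vertex sequences; the minimum is 6, attained along the walk 0 → 0 → 1.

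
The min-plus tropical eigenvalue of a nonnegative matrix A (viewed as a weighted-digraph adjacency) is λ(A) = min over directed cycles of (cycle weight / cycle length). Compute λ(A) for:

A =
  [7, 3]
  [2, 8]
λ(A) = 5/2

Enumerate directed cycles and compute their means (weight / length). Sample:
  cycle 0 → 0: weight = 7, length = 1, mean = 7/1 ≈ 7.000
  cycle 1 → 1: weight = 8, length = 1, mean = 8/1 ≈ 8.000
  cycle 0 → 1 → 0: weight = 5, length = 2, mean = 5/2 ≈ 2.500
  cycle 1 → 0 → 1: weight = 5, length = 2, mean = 5/2 ≈ 2.500
Minimum mean = 2.500, attained e.g. along the cycle 0 → 1 → 0 with weight 5 and length 2. So λ(A) = 5/2 = 5/2.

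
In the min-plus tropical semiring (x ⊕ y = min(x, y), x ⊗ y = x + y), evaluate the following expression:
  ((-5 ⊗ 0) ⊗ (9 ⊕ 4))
((-5 ⊗ 0) ⊗ (9 ⊕ 4)) = -1

Expand innermost to outermost. Recall ⊕ takes the minimum of its arguments and ⊗ takes their sum. Working out the expression ((-5 ⊗ 0) ⊗ (9 ⊕ 4)) gives -1.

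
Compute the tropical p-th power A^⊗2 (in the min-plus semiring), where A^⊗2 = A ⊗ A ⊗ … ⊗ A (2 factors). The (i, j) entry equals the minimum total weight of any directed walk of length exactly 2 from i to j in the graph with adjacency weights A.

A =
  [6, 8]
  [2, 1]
A^⊗2 =
  [10, 9]
  [3, 2]

Each entry (A^⊗2)_ij equals the minimum over all length-2 walks i = v_0 → v_1 → … → v_2 = j of Σ_t A[v_t][v_{t+1}]. For example, for (i, j) = (0, 1) we minimise over 2 possible intermediate vertex sequences; the minimum is 9, attained along the walk 0 → 1 → 1.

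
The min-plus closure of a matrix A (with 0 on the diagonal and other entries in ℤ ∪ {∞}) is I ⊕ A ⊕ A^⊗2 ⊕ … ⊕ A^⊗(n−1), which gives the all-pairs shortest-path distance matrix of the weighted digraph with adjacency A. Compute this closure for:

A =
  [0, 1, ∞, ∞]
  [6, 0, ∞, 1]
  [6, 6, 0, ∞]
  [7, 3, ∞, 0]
Closure =
  [0, 1, ∞, 2]
  [6, 0, ∞, 1]
  [6, 6, 0, 7]
  [7, 3, ∞, 0]

This is the Floyd-Warshall all-pairs shortest-path computation. For each intermediate vertex k = 0, 1, …, 3, update dist[i][j] ← min(dist[i][j], dist[i][k] + dist[k][j]). The final matrix gives, for each (i, j), the minimum total weight of any directed path from i to j (possibly empty when i = j).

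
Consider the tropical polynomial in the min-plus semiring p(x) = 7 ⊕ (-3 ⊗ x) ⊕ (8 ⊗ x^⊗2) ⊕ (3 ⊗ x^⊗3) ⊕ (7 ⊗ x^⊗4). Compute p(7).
p(7) = 4

A tropical monomial a ⊗ x^⊗i evaluates to a + i · x. Evaluating each term at x = 7:
  Term 0 contributes 7 + 0 · 7 = 7
  Term 1 contributes -3 + 1 · 7 = 4
  Term 2 contributes 8 + 2 · 7 = 22
  Term 3 contributes 3 + 3 · 7 = 24
  Term 4 contributes 7 + 4 · 7 = 35
p(7) = ⊕ of these = min[7, 4, 22, 24, 35] = 4.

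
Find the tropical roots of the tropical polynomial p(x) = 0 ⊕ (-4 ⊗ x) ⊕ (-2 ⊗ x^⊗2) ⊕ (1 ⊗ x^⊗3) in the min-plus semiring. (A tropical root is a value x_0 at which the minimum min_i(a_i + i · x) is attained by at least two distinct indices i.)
Roots: {-3, -2, 4}

Each tropical root is a break point of the lower envelope of the lines y = a_i + i · x (there are 4 lines, with slopes 0, 1, ..., 3). Only the lines that attain the minimum somewhere contribute to roots; other lines are dominated. Here the surviving (envelope) indices are i = 3, i = 2, i = 1, i = 0.
Intersections between consecutive envelope lines give the roots: for adjacent envelope indices i < j the intersection is x = (a_i − a_j) / (j − i). Reading off the sorted break points: {-3, -2, 4}.
Verification: at each break x_0, at least two indices attain the minimum of min_i(a_i + i · x_0).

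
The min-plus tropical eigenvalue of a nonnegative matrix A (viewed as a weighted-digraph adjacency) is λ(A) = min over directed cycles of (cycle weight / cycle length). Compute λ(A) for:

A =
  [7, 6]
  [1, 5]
λ(A) = 7/2

Enumerate directed cycles and compute their means (weight / length). Sample:
  cycle 0 → 0: weight = 7, length = 1, mean = 7/1 ≈ 7.000
  cycle 1 → 1: weight = 5, length = 1, mean = 5/1 ≈ 5.000
  cycle 0 → 1 → 0: weight = 7, length = 2, mean = 7/2 ≈ 3.500
  cycle 1 → 0 → 1: weight = 7, length = 2, mean = 7/2 ≈ 3.500
Minimum mean = 3.500, attained e.g. along the cycle 0 → 1 → 0 with weight 7 and length 2. So λ(A) = 7/2 = 7/2.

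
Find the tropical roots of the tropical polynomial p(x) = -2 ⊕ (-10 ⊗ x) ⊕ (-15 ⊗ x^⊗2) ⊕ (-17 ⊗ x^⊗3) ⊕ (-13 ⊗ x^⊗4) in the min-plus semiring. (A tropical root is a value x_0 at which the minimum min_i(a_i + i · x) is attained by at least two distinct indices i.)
Roots: {-4, 2, 5, 8}

Each tropical root is a break point of the lower envelope of the lines y = a_i + i · x (there are 5 lines, with slopes 0, 1, ..., 4). Only the lines that attain the minimum somewhere contribute to roots; other lines are dominated. Here the surviving (envelope) indices are i = 4, i = 3, i = 2, i = 1, i = 0.
Intersections between consecutive envelope lines give the roots: for adjacent envelope indices i < j the intersection is x = (a_i − a_j) / (j − i). Reading off the sorted break points: {-4, 2, 5, 8}.
Verification: at each break x_0, at least two indices attain the minimum of min_i(a_i + i · x_0).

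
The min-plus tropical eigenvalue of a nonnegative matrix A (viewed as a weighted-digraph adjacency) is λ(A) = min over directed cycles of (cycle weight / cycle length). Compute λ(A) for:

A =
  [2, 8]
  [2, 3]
λ(A) = 2

Enumerate directed cycles and compute their means (weight / length). Sample:
  cycle 0 → 0: weight = 2, length = 1, mean = 2/1 ≈ 2.000
  cycle 1 → 1: weight = 3, length = 1, mean = 3/1 ≈ 3.000
  cycle 0 → 1 → 0: weight = 10, length = 2, mean = 10/2 ≈ 5.000
  cycle 1 → 0 → 1: weight = 10, length = 2, mean = 10/2 ≈ 5.000
Minimum mean = 2.000, attained e.g. along the cycle 0 → 0 with weight 2 and length 1. So λ(A) = 2/1 = 2.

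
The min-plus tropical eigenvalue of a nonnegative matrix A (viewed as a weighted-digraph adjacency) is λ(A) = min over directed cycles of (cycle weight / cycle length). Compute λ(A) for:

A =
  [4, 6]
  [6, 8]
λ(A) = 4

Enumerate directed cycles and compute their means (weight / length). Sample:
  cycle 0 → 0: weight = 4, length = 1, mean = 4/1 ≈ 4.000
  cycle 1 → 1: weight = 8, length = 1, mean = 8/1 ≈ 8.000
  cycle 0 → 1 → 0: weight = 12, length = 2, mean = 12/2 ≈ 6.000
  cycle 1 → 0 → 1: weight = 12, length = 2, mean = 12/2 ≈ 6.000
Minimum mean = 4.000, attained e.g. along the cycle 0 → 0 with weight 4 and length 1. So λ(A) = 4/1 = 4.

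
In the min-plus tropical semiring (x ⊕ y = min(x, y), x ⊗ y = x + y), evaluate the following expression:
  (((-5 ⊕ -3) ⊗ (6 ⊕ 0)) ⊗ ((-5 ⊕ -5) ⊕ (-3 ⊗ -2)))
(((-5 ⊕ -3) ⊗ (6 ⊕ 0)) ⊗ ((-5 ⊕ -5) ⊕ (-3 ⊗ -2))) = -10

Expand innermost to outermost. Recall ⊕ takes the minimum of its arguments and ⊗ takes their sum. Working out the expression (((-5 ⊕ -3) ⊗ (6 ⊕ 0)) ⊗ ((-5 ⊕ -5) ⊕ (-3 ⊗ -2))) gives -10.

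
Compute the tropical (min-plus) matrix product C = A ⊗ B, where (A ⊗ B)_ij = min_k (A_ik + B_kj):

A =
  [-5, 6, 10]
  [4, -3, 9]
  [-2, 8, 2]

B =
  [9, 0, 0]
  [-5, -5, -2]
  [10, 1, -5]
A ⊗ B =
  [1, -5, -5]
  [-8, -8, -5]
  [3, -2, -3]

Apply the min-plus product entry-by-entry:
  C[0][0] = min over k of (A[0][0] + B[0][0] = -5 + 9 = 4, A[0][1] + B[1][0] = 6 + -5 = 1, A[0][2] + B[2][0] = 10 + 10 = 20) = 1 (attained at k = 1)
  C[0][1] = min over k of (A[0][0] + B[0][1] = -5 + 0 = -5, A[0][1] + B[1][1] = 6 + -5 = 1, A[0][2] + B[2][1] = 10 + 1 = 11) = -5 (attained at k = 0)
  C[0][2] = min over k of (A[0][0] + B[0][2] = -5 + 0 = -5, A[0][1] + B[1][2] = 6 + -2 = 4, A[0][2] + B[2][2] = 10 + -5 = 5) = -5 (attained at k = 0)
  C[1][0] = min over k of (A[1][0] + B[0][0] = 4 + 9 = 13, A[1][1] + B[1][0] = -3 + -5 = -8, A[1][2] + B[2][0] = 9 + 10 = 19) = -8 (attained at k = 1)
  C[1][1] = min over k of (A[1][0] + B[0][1] = 4 + 0 = 4, A[1][1] + B[1][1] = -3 + -5 = -8, A[1][2] + B[2][1] = 9 + 1 = 10) = -8 (attained at k = 1)
  C[1][2] = min over k of (A[1][0] + B[0][2] = 4 + 0 = 4, A[1][1] + B[1][2] = -3 + -2 = -5, A[1][2] + B[2][2] = 9 + -5 = 4) = -5 (attained at k = 1)
  C[2][0] = min over k of (A[2][0] + B[0][0] = -2 + 9 = 7, A[2][1] + B[1][0] = 8 + -5 = 3, A[2][2] + B[2][0] = 2 + 10 = 12) = 3 (attained at k = 1)
  C[2][1] = min over k of (A[2][0] + B[0][1] = -2 + 0 = -2, A[2][1] + B[1][1] = 8 + -5 = 3, A[2][2] + B[2][1] = 2 + 1 = 3) = -2 (attained at k = 0)
  C[2][2] = min over k of (A[2][0] + B[0][2] = -2 + 0 = -2, A[2][1] + B[1][2] = 8 + -2 = 6, A[2][2] + B[2][2] = 2 + -5 = -3) = -3 (attained at k = 2)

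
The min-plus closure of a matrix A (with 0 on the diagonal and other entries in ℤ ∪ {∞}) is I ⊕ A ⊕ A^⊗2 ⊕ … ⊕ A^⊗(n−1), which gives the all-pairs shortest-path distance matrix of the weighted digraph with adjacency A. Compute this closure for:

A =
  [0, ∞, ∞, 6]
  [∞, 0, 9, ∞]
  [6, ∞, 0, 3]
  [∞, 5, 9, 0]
Closure =
  [0, 11, 15, 6]
  [15, 0, 9, 12]
  [6, 8, 0, 3]
  [15, 5, 9, 0]

This is the Floyd-Warshall all-pairs shortest-path computation. For each intermediate vertex k = 0, 1, …, 3, update dist[i][j] ← min(dist[i][j], dist[i][k] + dist[k][j]). The final matrix gives, for each (i, j), the minimum total weight of any directed path from i to j (possibly empty when i = j).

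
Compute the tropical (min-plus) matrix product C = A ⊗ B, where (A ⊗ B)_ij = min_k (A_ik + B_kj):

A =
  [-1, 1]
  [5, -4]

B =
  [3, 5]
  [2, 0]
A ⊗ B =
  [2, 1]
  [-2, -4]

Apply the min-plus product entry-by-entry:
  C[0][0] = min over k of (A[0][0] + B[0][0] = -1 + 3 = 2, A[0][1] + B[1][0] = 1 + 2 = 3) = 2 (attained at k = 0)
  C[0][1] = min over k of (A[0][0] + B[0][1] = -1 + 5 = 4, A[0][1] + B[1][1] = 1 + 0 = 1) = 1 (attained at k = 1)
  C[1][0] = min over k of (A[1][0] + B[0][0] = 5 + 3 = 8, A[1][1] + B[1][0] = -4 + 2 = -2) = -2 (attained at k = 1)
  C[1][1] = min over k of (A[1][0] + B[0][1] = 5 + 5 = 10, A[1][1] + B[1][1] = -4 + 0 = -4) = -4 (attained at k = 1)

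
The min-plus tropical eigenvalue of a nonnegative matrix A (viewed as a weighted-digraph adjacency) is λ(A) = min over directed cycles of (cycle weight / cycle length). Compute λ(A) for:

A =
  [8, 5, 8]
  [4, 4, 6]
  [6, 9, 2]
λ(A) = 2

Enumerate directed cycles and compute their means (weight / length). Sample:
  cycle 0 → 0: weight = 8, length = 1, mean = 8/1 ≈ 8.000
  cycle 1 → 1: weight = 4, length = 1, mean = 4/1 ≈ 4.000
  cycle 2 → 2: weight = 2, length = 1, mean = 2/1 ≈ 2.000
  cycle 0 → 1 → 0: weight = 9, length = 2, mean = 9/2 ≈ 4.500
  cycle 0 → 2 → 0: weight = 14, length = 2, mean = 14/2 ≈ 7.000
  cycle 1 → 0 → 1: weight = 9, length = 2, mean = 9/2 ≈ 4.500
Minimum mean = 2.000, attained e.g. along the cycle 2 → 2 with weight 2 and length 1. So λ(A) = 2/1 = 2.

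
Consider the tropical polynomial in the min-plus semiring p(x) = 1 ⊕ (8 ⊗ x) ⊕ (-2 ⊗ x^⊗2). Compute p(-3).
p(-3) = -8

A tropical monomial a ⊗ x^⊗i evaluates to a + i · x. Evaluating each term at x = -3:
  Term 0 contributes 1 + 0 · -3 = 1
  Term 1 contributes 8 + 1 · -3 = 5
  Term 2 contributes -2 + 2 · -3 = -8
p(-3) = ⊕ of these = min[1, 5, -8] = -8.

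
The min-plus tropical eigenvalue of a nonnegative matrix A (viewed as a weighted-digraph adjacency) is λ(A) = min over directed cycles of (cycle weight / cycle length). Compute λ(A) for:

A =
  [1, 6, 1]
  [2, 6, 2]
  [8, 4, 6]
λ(A) = 1

Enumerate directed cycles and compute their means (weight / length). Sample:
  cycle 0 → 0: weight = 1, length = 1, mean = 1/1 ≈ 1.000
  cycle 1 → 1: weight = 6, length = 1, mean = 6/1 ≈ 6.000
  cycle 2 → 2: weight = 6, length = 1, mean = 6/1 ≈ 6.000
  cycle 0 → 1 → 0: weight = 8, length = 2, mean = 8/2 ≈ 4.000
  cycle 0 → 2 → 0: weight = 9, length = 2, mean = 9/2 ≈ 4.500
  cycle 1 → 0 → 1: weight = 8, length = 2, mean = 8/2 ≈ 4.000
Minimum mean = 1.000, attained e.g. along the cycle 0 → 0 with weight 1 and length 1. So λ(A) = 1/1 = 1.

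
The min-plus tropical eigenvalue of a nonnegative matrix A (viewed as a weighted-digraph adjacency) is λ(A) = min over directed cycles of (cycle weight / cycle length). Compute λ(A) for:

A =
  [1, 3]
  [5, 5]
λ(A) = 1

Enumerate directed cycles and compute their means (weight / length). Sample:
  cycle 0 → 0: weight = 1, length = 1, mean = 1/1 ≈ 1.000
  cycle 1 → 1: weight = 5, length = 1, mean = 5/1 ≈ 5.000
  cycle 0 → 1 → 0: weight = 8, length = 2, mean = 8/2 ≈ 4.000
  cycle 1 → 0 → 1: weight = 8, length = 2, mean = 8/2 ≈ 4.000
Minimum mean = 1.000, attained e.g. along the cycle 0 → 0 with weight 1 and length 1. So λ(A) = 1/1 = 1.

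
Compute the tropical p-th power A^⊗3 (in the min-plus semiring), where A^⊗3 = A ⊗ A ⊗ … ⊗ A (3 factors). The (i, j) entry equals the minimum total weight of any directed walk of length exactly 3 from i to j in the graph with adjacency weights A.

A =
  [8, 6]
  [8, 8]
A^⊗3 =
  [22, 20]
  [22, 22]

Each entry (A^⊗3)_ij equals the minimum over all length-3 walks i = v_0 → v_1 → … → v_3 = j of Σ_t A[v_t][v_{t+1}]. For example, for (i, j) = (0, 1) we minimise over 4 possible intermediate vertex sequences; the minimum is 20, attained along the walk 0 → 1 → 0 → 1.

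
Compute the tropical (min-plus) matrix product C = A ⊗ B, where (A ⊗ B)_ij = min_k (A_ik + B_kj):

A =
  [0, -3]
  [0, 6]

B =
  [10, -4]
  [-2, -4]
A ⊗ B =
  [-5, -7]
  [4, -4]

Apply the min-plus product entry-by-entry:
  C[0][0] = min over k of (A[0][0] + B[0][0] = 0 + 10 = 10, A[0][1] + B[1][0] = -3 + -2 = -5) = -5 (attained at k = 1)
  C[0][1] = min over k of (A[0][0] + B[0][1] = 0 + -4 = -4, A[0][1] + B[1][1] = -3 + -4 = -7) = -7 (attained at k = 1)
  C[1][0] = min over k of (A[1][0] + B[0][0] = 0 + 10 = 10, A[1][1] + B[1][0] = 6 + -2 = 4) = 4 (attained at k = 1)
  C[1][1] = min over k of (A[1][0] + B[0][1] = 0 + -4 = -4, A[1][1] + B[1][1] = 6 + -4 = 2) = -4 (attained at k = 0)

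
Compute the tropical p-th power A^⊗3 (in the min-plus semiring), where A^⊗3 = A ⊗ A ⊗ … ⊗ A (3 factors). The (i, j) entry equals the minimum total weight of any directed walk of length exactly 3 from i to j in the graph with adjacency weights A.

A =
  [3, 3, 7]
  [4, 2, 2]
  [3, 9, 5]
A^⊗3 =
  [8, 7, 7]
  [7, 6, 6]
  [9, 8, 8]

Each entry (A^⊗3)_ij equals the minimum over all length-3 walks i = v_0 → v_1 → … → v_3 = j of Σ_t A[v_t][v_{t+1}]. For example, for (i, j) = (0, 2) we minimise over 9 possible intermediate vertex sequences; the minimum is 7, attained along the walk 0 → 1 → 1 → 2.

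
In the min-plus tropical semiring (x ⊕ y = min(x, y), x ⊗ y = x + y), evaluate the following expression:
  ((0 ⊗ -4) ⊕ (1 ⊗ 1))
((0 ⊗ -4) ⊕ (1 ⊗ 1)) = -4

Expand innermost to outermost. Recall ⊕ takes the minimum of its arguments and ⊗ takes their sum. Working out the expression ((0 ⊗ -4) ⊕ (1 ⊗ 1)) gives -4.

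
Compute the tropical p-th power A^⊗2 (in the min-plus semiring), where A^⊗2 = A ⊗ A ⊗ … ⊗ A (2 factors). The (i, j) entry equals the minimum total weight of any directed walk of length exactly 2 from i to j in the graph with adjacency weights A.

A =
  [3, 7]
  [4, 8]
A^⊗2 =
  [6, 10]
  [7, 11]

Each entry (A^⊗2)_ij equals the minimum over all length-2 walks i = v_0 → v_1 → … → v_2 = j of Σ_t A[v_t][v_{t+1}]. For example, for (i, j) = (0, 1) we minimise over 2 possible intermediate vertex sequences; the minimum is 10, attained along the walk 0 → 0 → 1.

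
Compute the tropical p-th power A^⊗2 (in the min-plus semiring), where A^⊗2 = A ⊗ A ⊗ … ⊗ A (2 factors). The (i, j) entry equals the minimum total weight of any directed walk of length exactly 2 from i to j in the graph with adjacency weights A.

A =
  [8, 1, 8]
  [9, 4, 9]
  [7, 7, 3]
A^⊗2 =
  [10, 5, 10]
  [13, 8, 12]
  [10, 8, 6]

Each entry (A^⊗2)_ij equals the minimum over all length-2 walks i = v_0 → v_1 → … → v_2 = j of Σ_t A[v_t][v_{t+1}]. For example, for (i, j) = (0, 2) we minimise over 3 possible intermediate vertex sequences; the minimum is 10, attained along the walk 0 → 1 → 2.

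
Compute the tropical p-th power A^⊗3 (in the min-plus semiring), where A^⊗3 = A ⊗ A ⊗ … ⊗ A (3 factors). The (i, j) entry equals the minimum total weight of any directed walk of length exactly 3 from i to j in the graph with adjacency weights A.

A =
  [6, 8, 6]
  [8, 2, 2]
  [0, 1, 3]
A^⊗3 =
  [9, 9, 9]
  [4, 5, 5]
  [3, 4, 5]

Each entry (A^⊗3)_ij equals the minimum over all length-3 walks i = v_0 → v_1 → … → v_3 = j of Σ_t A[v_t][v_{t+1}]. For example, for (i, j) = (0, 2) we minimise over 9 possible intermediate vertex sequences; the minimum is 9, attained along the walk 0 → 2 → 1 → 2.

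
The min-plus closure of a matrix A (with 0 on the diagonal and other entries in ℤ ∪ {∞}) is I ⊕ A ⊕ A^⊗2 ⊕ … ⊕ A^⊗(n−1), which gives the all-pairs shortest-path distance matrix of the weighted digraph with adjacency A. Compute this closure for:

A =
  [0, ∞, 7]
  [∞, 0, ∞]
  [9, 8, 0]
Closure =
  [0, 15, 7]
  [∞, 0, ∞]
  [9, 8, 0]

This is the Floyd-Warshall all-pairs shortest-path computation. For each intermediate vertex k = 0, 1, …, 2, update dist[i][j] ← min(dist[i][j], dist[i][k] + dist[k][j]). The final matrix gives, for each (i, j), the minimum total weight of any directed path from i to j (possibly empty when i = j).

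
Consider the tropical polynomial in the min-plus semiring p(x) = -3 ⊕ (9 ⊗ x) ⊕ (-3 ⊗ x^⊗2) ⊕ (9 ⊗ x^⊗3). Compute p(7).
p(7) = -3

A tropical monomial a ⊗ x^⊗i evaluates to a + i · x. Evaluating each term at x = 7:
  Term 0 contributes -3 + 0 · 7 = -3
  Term 1 contributes 9 + 1 · 7 = 16
  Term 2 contributes -3 + 2 · 7 = 11
  Term 3 contributes 9 + 3 · 7 = 30
p(7) = ⊕ of these = min[-3, 16, 11, 30] = -3.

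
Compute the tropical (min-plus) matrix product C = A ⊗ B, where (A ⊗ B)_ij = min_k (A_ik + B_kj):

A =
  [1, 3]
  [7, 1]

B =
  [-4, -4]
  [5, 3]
A ⊗ B =
  [-3, -3]
  [3, 3]

Apply the min-plus product entry-by-entry:
  C[0][0] = min over k of (A[0][0] + B[0][0] = 1 + -4 = -3, A[0][1] + B[1][0] = 3 + 5 = 8) = -3 (attained at k = 0)
  C[0][1] = min over k of (A[0][0] + B[0][1] = 1 + -4 = -3, A[0][1] + B[1][1] = 3 + 3 = 6) = -3 (attained at k = 0)
  C[1][0] = min over k of (A[1][0] + B[0][0] = 7 + -4 = 3, A[1][1] + B[1][0] = 1 + 5 = 6) = 3 (attained at k = 0)
  C[1][1] = min over k of (A[1][0] + B[0][1] = 7 + -4 = 3, A[1][1] + B[1][1] = 1 + 3 = 4) = 3 (attained at k = 0)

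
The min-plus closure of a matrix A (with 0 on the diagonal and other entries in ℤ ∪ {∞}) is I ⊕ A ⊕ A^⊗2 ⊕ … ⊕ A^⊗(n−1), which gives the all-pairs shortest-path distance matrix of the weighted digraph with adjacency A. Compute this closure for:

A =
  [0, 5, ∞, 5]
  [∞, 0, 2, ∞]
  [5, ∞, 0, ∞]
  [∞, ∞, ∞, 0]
Closure =
  [0, 5, 7, 5]
  [7, 0, 2, 12]
  [5, 10, 0, 10]
  [∞, ∞, ∞, 0]

This is the Floyd-Warshall all-pairs shortest-path computation. For each intermediate vertex k = 0, 1, …, 3, update dist[i][j] ← min(dist[i][j], dist[i][k] + dist[k][j]). The final matrix gives, for each (i, j), the minimum total weight of any directed path from i to j (possibly empty when i = j).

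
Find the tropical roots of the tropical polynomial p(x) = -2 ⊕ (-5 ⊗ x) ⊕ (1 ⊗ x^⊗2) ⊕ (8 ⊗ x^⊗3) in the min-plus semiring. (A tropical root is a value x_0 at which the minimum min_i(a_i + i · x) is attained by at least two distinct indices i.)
Roots: {-7, -6, 3}

Each tropical root is a break point of the lower envelope of the lines y = a_i + i · x (there are 4 lines, with slopes 0, 1, ..., 3). Only the lines that attain the minimum somewhere contribute to roots; other lines are dominated. Here the surviving (envelope) indices are i = 3, i = 2, i = 1, i = 0.
Intersections between consecutive envelope lines give the roots: for adjacent envelope indices i < j the intersection is x = (a_i − a_j) / (j − i). Reading off the sorted break points: {-7, -6, 3}.
Verification: at each break x_0, at least two indices attain the minimum of min_i(a_i + i · x_0).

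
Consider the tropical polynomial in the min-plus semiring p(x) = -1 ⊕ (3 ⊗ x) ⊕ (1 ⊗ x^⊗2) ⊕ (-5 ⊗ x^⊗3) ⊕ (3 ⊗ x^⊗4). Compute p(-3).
p(-3) = -14

A tropical monomial a ⊗ x^⊗i evaluates to a + i · x. Evaluating each term at x = -3:
  Term 0 contributes -1 + 0 · -3 = -1
  Term 1 contributes 3 + 1 · -3 = 0
  Term 2 contributes 1 + 2 · -3 = -5
  Term 3 contributes -5 + 3 · -3 = -14
  Term 4 contributes 3 + 4 · -3 = -9
p(-3) = ⊕ of these = min[-1, 0, -5, -14, -9] = -14.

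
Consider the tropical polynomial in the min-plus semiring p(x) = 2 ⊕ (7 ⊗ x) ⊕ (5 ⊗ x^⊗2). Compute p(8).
p(8) = 2

A tropical monomial a ⊗ x^⊗i evaluates to a + i · x. Evaluating each term at x = 8:
  Term 0 contributes 2 + 0 · 8 = 2
  Term 1 contributes 7 + 1 · 8 = 15
  Term 2 contributes 5 + 2 · 8 = 21
p(8) = ⊕ of these = min[2, 15, 21] = 2.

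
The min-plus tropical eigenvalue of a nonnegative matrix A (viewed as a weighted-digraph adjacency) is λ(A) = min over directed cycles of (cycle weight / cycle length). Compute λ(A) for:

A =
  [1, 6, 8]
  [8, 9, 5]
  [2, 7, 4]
λ(A) = 1

Enumerate directed cycles and compute their means (weight / length). Sample:
  cycle 0 → 0: weight = 1, length = 1, mean = 1/1 ≈ 1.000
  cycle 1 → 1: weight = 9, length = 1, mean = 9/1 ≈ 9.000
  cycle 2 → 2: weight = 4, length = 1, mean = 4/1 ≈ 4.000
  cycle 0 → 1 → 0: weight = 14, length = 2, mean = 14/2 ≈ 7.000
  cycle 0 → 2 → 0: weight = 10, length = 2, mean = 10/2 ≈ 5.000
  cycle 1 → 0 → 1: weight = 14, length = 2, mean = 14/2 ≈ 7.000
Minimum mean = 1.000, attained e.g. along the cycle 0 → 0 with weight 1 and length 1. So λ(A) = 1/1 = 1.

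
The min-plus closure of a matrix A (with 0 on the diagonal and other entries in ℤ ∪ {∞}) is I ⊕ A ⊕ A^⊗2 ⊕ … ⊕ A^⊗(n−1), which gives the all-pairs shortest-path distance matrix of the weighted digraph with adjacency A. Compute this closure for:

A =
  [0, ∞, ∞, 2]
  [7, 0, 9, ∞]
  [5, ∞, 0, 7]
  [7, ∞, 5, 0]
Closure =
  [0, ∞, 7, 2]
  [7, 0, 9, 9]
  [5, ∞, 0, 7]
  [7, ∞, 5, 0]

This is the Floyd-Warshall all-pairs shortest-path computation. For each intermediate vertex k = 0, 1, …, 3, update dist[i][j] ← min(dist[i][j], dist[i][k] + dist[k][j]). The final matrix gives, for each (i, j), the minimum total weight of any directed path from i to j (possibly empty when i = j).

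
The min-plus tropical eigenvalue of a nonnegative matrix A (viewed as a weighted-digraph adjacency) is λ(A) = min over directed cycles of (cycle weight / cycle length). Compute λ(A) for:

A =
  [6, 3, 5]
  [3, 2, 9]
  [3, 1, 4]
λ(A) = 2

Enumerate directed cycles and compute their means (weight / length). Sample:
  cycle 0 → 0: weight = 6, length = 1, mean = 6/1 ≈ 6.000
  cycle 1 → 1: weight = 2, length = 1, mean = 2/1 ≈ 2.000
  cycle 2 → 2: weight = 4, length = 1, mean = 4/1 ≈ 4.000
  cycle 0 → 1 → 0: weight = 6, length = 2, mean = 6/2 ≈ 3.000
  cycle 0 → 2 → 0: weight = 8, length = 2, mean = 8/2 ≈ 4.000
  cycle 1 → 0 → 1: weight = 6, length = 2, mean = 6/2 ≈ 3.000
Minimum mean = 2.000, attained e.g. along the cycle 1 → 1 with weight 2 and length 1. So λ(A) = 2/1 = 2.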